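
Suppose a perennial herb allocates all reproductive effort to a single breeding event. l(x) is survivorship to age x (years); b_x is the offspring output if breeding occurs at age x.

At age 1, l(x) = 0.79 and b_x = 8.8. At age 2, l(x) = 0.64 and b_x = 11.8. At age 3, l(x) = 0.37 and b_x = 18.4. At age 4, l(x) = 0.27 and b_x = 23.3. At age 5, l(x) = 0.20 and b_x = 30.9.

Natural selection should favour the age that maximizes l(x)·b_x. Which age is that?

2

Expected offspring if breeding at age x = l(x) × b_x:
  age 1: 0.79 × 8.8 = 6.952
  age 2: 0.64 × 11.8 = 7.552
  age 3: 0.37 × 18.4 = 6.808
  age 4: 0.27 × 23.3 = 6.291
  age 5: 0.20 × 30.9 = 6.180
Maximum at age 2 (7.552).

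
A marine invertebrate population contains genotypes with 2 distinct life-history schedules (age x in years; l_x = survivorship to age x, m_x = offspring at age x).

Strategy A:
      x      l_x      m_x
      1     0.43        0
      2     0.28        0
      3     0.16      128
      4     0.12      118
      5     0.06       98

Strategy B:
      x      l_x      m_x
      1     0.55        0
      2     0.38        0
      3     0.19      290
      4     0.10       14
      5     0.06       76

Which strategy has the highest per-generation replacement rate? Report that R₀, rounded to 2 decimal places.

Strategy A: R₀ = 0.43×0 + 0.28×0 + 0.16×128 + 0.12×118 + 0.06×98 = 40.5200
Strategy B: R₀ = 0.55×0 + 0.38×0 + 0.19×290 + 0.10×14 + 0.06×76 = 61.0600
Highest R₀: strategy B with 61.0600.

61.06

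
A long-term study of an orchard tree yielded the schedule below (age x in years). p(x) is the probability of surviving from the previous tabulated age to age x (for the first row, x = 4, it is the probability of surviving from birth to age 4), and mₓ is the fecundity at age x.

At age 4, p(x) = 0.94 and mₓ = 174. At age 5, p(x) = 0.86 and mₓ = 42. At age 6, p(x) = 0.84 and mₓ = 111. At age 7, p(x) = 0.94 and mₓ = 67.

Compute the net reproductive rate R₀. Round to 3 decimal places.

315.655

Survivorship from birth: l_x = p_4·p_5·…·p_x.
  l_4 = 0.94000
  l_5 = 0.80840
  l_6 = 0.67906
  l_7 = 0.63831
R₀ = Σ l_x mₓ:
  age 4: 0.94000 × 174 = 163.5600
  age 5: 0.80840 × 42 = 33.9528
  age 6: 0.67906 × 111 = 75.3757
  age 7: 0.63831 × 67 = 42.7668
R₀ = 163.5600 + 33.9528 + 75.3757 + 42.7668 = 315.6552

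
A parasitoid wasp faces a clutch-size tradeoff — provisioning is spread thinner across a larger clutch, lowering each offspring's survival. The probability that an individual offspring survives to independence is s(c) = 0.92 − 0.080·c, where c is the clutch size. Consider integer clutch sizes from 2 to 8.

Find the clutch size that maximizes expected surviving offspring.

Expected surviving offspring = c × s(c):
  c=2: 2 × 0.760 = 1.520
  c=3: 3 × 0.680 = 2.040
  c=4: 4 × 0.600 = 2.400
  c=5: 5 × 0.520 = 2.600
  c=6: 6 × 0.440 = 2.640
  c=7: 7 × 0.360 = 2.520
  c=8: 8 × 0.280 = 2.240
Maximum at c = 6 (2.640 surviving offspring).

6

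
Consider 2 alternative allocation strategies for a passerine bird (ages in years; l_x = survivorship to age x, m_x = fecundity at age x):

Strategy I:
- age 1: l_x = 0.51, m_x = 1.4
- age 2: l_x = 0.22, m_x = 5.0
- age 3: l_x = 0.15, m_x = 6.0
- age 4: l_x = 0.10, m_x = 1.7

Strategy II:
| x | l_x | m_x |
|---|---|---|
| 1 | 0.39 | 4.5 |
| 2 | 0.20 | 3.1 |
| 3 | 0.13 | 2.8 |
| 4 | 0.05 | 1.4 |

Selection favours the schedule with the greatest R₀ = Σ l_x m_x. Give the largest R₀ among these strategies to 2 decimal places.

2.88

Strategy I: R₀ = 0.51×1.4 + 0.22×5.0 + 0.15×6.0 + 0.10×1.7 = 2.8840
Strategy II: R₀ = 0.39×4.5 + 0.20×3.1 + 0.13×2.8 + 0.05×1.4 = 2.8090
Highest R₀: strategy I with 2.8840.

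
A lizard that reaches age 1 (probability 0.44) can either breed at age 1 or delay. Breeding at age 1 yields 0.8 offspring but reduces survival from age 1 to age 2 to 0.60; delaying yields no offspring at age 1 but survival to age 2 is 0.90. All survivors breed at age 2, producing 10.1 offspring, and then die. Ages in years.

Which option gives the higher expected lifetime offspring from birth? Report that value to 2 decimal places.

4.00

breed at age 1: R₀ = 0.44 × (0.8 + 0.60 × 10.1) = 0.44 × 6.8600 = 3.0184
delay to age 2: R₀ = 0.44 × (0.90 × 10.1) = 0.44 × 9.0900 = 3.9996
Higher: delay to age 2 (3.9996).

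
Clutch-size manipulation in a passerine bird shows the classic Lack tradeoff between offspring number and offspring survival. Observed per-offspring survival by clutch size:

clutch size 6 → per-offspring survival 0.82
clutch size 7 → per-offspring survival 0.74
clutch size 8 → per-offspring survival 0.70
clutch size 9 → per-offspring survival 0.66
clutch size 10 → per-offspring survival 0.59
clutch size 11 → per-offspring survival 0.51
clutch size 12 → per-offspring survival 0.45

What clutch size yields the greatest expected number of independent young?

9

Expected independent young = c × s(c):
  c=6: 6 × 0.82 = 4.920
  c=7: 7 × 0.74 = 5.180
  c=8: 8 × 0.70 = 5.600
  c=9: 9 × 0.66 = 5.940
  c=10: 10 × 0.59 = 5.900
  c=11: 11 × 0.51 = 5.610
  c=12: 12 × 0.45 = 5.400
Maximum at c = 9 (5.940 independent young).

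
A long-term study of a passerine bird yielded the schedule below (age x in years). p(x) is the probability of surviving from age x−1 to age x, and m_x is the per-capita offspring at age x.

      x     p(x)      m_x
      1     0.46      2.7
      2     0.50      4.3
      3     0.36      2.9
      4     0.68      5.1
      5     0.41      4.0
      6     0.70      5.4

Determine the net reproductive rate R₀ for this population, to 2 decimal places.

Survivorship from birth: l_x = p_1·p_2·…·p_x.
  l_1 = 0.46000
  l_2 = 0.23000
  l_3 = 0.08280
  l_4 = 0.05630
  l_5 = 0.02308
  l_6 = 0.01616
R₀ = Σ l_x m_x:
  age 1: 0.46000 × 2.7 = 1.2420
  age 2: 0.23000 × 4.3 = 0.9890
  age 3: 0.08280 × 2.9 = 0.2401
  age 4: 0.05630 × 5.1 = 0.2871
  age 5: 0.02308 × 4.0 = 0.0923
  age 6: 0.01616 × 5.4 = 0.0873
R₀ = 1.2420 + 0.9890 + 0.2401 + 0.2871 + 0.0923 + 0.0873 = 2.9378

2.94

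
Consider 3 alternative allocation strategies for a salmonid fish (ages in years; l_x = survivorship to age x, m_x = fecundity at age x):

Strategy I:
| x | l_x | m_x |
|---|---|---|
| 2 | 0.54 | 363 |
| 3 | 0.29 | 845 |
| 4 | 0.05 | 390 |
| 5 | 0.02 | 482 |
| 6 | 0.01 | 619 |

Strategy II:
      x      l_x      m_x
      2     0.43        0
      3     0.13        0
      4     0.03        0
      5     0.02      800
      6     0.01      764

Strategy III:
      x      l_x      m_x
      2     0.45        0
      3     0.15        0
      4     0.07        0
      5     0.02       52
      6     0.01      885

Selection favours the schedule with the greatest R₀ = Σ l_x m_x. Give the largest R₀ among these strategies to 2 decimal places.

476.40

Strategy I: R₀ = 0.54×363 + 0.29×845 + 0.05×390 + 0.02×482 + 0.01×619 = 476.4000
Strategy II: R₀ = 0.43×0 + 0.13×0 + 0.03×0 + 0.02×800 + 0.01×764 = 23.6400
Strategy III: R₀ = 0.45×0 + 0.15×0 + 0.07×0 + 0.02×52 + 0.01×885 = 9.8900
Highest R₀: strategy I with 476.4000.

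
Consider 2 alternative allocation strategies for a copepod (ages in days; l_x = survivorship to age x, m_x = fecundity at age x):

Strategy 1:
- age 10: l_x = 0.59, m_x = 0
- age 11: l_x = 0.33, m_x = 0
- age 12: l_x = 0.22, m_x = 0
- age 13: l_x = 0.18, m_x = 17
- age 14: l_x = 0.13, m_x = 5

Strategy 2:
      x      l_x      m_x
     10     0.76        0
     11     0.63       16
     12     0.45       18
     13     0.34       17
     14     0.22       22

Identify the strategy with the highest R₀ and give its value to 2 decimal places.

28.80

Strategy 1: R₀ = 0.59×0 + 0.33×0 + 0.22×0 + 0.18×17 + 0.13×5 = 3.7100
Strategy 2: R₀ = 0.76×0 + 0.63×16 + 0.45×18 + 0.34×17 + 0.22×22 = 28.8000
Highest R₀: strategy 2 with 28.8000.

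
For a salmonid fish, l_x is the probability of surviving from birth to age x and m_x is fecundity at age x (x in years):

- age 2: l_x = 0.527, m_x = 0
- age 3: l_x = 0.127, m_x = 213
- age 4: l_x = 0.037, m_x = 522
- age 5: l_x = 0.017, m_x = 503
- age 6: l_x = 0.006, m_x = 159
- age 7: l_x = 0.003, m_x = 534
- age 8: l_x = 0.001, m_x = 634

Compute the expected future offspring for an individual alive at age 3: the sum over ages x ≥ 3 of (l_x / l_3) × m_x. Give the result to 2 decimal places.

l_3 = 0.127. Conditional survival from age 3 to x is l_x / l_3.
  x=3: (0.127/0.127) × 213 = 213.0000
  x=4: (0.037/0.127) × 522 = 152.0787
  x=5: (0.017/0.127) × 503 = 67.3307
  x=6: (0.006/0.127) × 159 = 7.5118
  x=7: (0.003/0.127) × 534 = 12.6142
  x=8: (0.001/0.127) × 634 = 4.9921
Sum = 213.0000 + 152.0787 + 67.3307 + 7.5118 + 12.6142 + 4.9921 = 457.5276

457.53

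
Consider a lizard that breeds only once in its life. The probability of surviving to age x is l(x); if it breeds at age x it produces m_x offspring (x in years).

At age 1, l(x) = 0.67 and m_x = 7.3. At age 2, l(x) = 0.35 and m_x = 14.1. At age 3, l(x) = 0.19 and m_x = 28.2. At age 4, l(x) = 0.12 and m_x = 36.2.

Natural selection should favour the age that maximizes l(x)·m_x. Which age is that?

Expected offspring if breeding at age x = l(x) × m_x:
  age 1: 0.67 × 7.3 = 4.891
  age 2: 0.35 × 14.1 = 4.935
  age 3: 0.19 × 28.2 = 5.358
  age 4: 0.12 × 36.2 = 4.344
Maximum at age 3 (5.358).

3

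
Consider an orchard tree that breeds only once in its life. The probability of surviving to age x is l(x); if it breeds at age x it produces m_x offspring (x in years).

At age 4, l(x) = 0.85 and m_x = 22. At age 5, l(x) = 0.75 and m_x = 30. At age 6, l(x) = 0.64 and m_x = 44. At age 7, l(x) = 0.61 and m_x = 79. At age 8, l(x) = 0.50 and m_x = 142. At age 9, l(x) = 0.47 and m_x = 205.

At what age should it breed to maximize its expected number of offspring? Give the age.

9

Expected offspring if breeding at age x = l(x) × m_x:
  age 4: 0.85 × 22 = 18.700
  age 5: 0.75 × 30 = 22.500
  age 6: 0.64 × 44 = 28.160
  age 7: 0.61 × 79 = 48.190
  age 8: 0.50 × 142 = 71.000
  age 9: 0.47 × 205 = 96.350
Maximum at age 9 (96.350).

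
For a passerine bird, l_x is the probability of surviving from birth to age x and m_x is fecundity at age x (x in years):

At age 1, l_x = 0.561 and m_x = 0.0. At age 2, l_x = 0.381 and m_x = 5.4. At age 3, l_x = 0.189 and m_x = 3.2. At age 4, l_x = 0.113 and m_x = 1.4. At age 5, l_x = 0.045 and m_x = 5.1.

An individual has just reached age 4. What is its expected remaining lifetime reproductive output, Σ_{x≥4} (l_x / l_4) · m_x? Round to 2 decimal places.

3.43

l_4 = 0.113. Conditional survival from age 4 to x is l_x / l_4.
  x=4: (0.113/0.113) × 1.4 = 1.4000
  x=5: (0.045/0.113) × 5.1 = 2.0310
Sum = 1.4000 + 2.0310 = 3.4310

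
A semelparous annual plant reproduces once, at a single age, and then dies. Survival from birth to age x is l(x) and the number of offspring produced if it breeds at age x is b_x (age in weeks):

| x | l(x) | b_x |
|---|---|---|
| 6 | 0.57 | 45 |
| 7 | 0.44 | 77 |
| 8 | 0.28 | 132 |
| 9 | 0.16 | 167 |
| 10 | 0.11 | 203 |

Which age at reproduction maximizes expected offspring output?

Expected offspring if breeding at age x = l(x) × b_x:
  age 6: 0.57 × 45 = 25.650
  age 7: 0.44 × 77 = 33.880
  age 8: 0.28 × 132 = 36.960
  age 9: 0.16 × 167 = 26.720
  age 10: 0.11 × 203 = 22.330
Maximum at age 8 (36.960).

8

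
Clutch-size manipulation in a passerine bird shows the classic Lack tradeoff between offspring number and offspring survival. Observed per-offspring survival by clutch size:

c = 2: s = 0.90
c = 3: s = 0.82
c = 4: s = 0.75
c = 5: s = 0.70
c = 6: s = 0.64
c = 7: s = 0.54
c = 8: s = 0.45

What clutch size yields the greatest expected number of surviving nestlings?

6

Expected surviving nestlings = c × s(c):
  c=2: 2 × 0.90 = 1.800
  c=3: 3 × 0.82 = 2.460
  c=4: 4 × 0.75 = 3.000
  c=5: 5 × 0.70 = 3.500
  c=6: 6 × 0.64 = 3.840
  c=7: 7 × 0.54 = 3.780
  c=8: 8 × 0.45 = 3.600
Maximum at c = 6 (3.840 surviving nestlings).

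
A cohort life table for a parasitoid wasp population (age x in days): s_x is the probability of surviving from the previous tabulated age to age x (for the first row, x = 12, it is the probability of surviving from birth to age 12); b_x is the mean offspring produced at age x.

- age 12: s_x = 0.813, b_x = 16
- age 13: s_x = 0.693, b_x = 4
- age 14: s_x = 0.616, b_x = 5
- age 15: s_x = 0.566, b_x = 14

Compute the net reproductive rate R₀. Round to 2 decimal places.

19.75

Survivorship from birth: l_x = s_12·s_13·…·s_x.
  l_12 = 0.81300
  l_13 = 0.56341
  l_14 = 0.34706
  l_15 = 0.19644
R₀ = Σ l_x b_x:
  age 12: 0.81300 × 16 = 13.0080
  age 13: 0.56341 × 4 = 2.2536
  age 14: 0.34706 × 5 = 1.7353
  age 15: 0.19644 × 14 = 2.7502
R₀ = 13.0080 + 2.2536 + 1.7353 + 2.7502 = 19.7471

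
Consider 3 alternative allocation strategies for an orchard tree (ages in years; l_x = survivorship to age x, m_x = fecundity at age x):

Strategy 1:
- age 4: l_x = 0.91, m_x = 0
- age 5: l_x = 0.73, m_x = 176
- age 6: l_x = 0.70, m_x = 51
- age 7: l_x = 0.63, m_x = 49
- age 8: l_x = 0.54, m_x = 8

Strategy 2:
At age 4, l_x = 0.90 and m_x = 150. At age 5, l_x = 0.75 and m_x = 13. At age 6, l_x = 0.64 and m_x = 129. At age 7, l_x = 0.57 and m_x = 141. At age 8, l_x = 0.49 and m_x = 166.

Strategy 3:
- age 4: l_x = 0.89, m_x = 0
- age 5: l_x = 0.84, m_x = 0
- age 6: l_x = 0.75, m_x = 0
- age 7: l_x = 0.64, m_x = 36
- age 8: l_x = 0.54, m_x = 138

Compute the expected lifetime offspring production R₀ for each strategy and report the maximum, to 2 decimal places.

Strategy 1: R₀ = 0.91×0 + 0.73×176 + 0.70×51 + 0.63×49 + 0.54×8 = 199.3700
Strategy 2: R₀ = 0.90×150 + 0.75×13 + 0.64×129 + 0.57×141 + 0.49×166 = 389.0200
Strategy 3: R₀ = 0.89×0 + 0.84×0 + 0.75×0 + 0.64×36 + 0.54×138 = 97.5600
Highest R₀: strategy 2 with 389.0200.

389.02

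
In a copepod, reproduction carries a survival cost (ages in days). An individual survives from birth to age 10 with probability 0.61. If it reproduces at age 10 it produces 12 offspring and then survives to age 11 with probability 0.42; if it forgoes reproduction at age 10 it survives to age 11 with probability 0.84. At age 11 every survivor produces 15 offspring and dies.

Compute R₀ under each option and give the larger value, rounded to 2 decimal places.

breed at age 10: R₀ = 0.61 × (12 + 0.42 × 15) = 0.61 × 18.3000 = 11.1630
delay to age 11: R₀ = 0.61 × (0.84 × 15) = 0.61 × 12.6000 = 7.6860
Higher: breed at age 10 (11.1630).

11.16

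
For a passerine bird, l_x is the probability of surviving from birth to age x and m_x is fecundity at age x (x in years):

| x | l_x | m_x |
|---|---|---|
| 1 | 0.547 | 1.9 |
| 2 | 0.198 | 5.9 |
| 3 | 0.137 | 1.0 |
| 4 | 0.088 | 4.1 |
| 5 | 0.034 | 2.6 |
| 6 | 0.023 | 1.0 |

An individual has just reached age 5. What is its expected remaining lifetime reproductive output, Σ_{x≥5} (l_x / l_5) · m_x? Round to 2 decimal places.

3.28

l_5 = 0.034. Conditional survival from age 5 to x is l_x / l_5.
  x=5: (0.034/0.034) × 2.6 = 2.6000
  x=6: (0.023/0.034) × 1.0 = 0.6765
Sum = 2.6000 + 0.6765 = 3.2765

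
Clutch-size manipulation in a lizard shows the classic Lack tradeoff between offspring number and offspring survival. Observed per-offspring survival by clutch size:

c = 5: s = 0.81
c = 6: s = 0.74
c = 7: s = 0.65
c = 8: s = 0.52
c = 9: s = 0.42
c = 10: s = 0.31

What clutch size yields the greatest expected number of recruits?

7

Expected recruits = c × s(c):
  c=5: 5 × 0.81 = 4.050
  c=6: 6 × 0.74 = 4.440
  c=7: 7 × 0.65 = 4.550
  c=8: 8 × 0.52 = 4.160
  c=9: 9 × 0.42 = 3.780
  c=10: 10 × 0.31 = 3.100
Maximum at c = 7 (4.550 recruits).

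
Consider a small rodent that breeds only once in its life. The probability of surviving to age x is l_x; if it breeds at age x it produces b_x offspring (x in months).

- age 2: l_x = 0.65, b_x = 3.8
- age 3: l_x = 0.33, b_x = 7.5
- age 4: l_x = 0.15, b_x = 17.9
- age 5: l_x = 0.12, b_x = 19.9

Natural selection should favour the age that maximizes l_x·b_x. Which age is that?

4

Expected offspring if breeding at age x = l_x × b_x:
  age 2: 0.65 × 3.8 = 2.470
  age 3: 0.33 × 7.5 = 2.475
  age 4: 0.15 × 17.9 = 2.685
  age 5: 0.12 × 19.9 = 2.388
Maximum at age 4 (2.685).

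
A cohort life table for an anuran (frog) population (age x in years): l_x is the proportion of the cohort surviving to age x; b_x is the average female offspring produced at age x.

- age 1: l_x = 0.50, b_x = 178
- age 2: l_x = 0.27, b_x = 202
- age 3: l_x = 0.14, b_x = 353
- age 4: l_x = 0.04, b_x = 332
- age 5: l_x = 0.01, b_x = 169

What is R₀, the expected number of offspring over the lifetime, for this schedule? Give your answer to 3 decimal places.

207.930

R₀ = Σ l_x b_x:
  age 1: 0.50 × 178 = 89.0000
  age 2: 0.27 × 202 = 54.5400
  age 3: 0.14 × 353 = 49.4200
  age 4: 0.04 × 332 = 13.2800
  age 5: 0.01 × 169 = 1.6900
R₀ = 89.0000 + 54.5400 + 49.4200 + 13.2800 + 1.6900 = 207.9300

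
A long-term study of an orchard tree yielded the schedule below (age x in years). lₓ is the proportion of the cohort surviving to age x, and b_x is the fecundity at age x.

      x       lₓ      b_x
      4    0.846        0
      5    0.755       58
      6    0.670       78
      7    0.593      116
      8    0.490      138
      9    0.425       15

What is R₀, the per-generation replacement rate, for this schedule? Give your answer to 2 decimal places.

R₀ = Σ lₓ b_x:
  age 4: 0.846 × 0 = 0.0000
  age 5: 0.755 × 58 = 43.7900
  age 6: 0.670 × 78 = 52.2600
  age 7: 0.593 × 116 = 68.7880
  age 8: 0.490 × 138 = 67.6200
  age 9: 0.425 × 15 = 6.3750
R₀ = 0.0000 + 43.7900 + 52.2600 + 68.7880 + 67.6200 + 6.3750 = 238.8330

238.83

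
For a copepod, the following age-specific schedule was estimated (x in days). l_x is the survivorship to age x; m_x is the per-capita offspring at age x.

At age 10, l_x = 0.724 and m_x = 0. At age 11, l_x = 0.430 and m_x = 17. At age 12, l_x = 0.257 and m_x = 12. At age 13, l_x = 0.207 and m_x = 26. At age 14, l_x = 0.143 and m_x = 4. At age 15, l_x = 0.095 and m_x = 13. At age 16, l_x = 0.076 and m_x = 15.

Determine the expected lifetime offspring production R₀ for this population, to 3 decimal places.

R₀ = Σ l_x m_x:
  age 10: 0.724 × 0 = 0.0000
  age 11: 0.430 × 17 = 7.3100
  age 12: 0.257 × 12 = 3.0840
  age 13: 0.207 × 26 = 5.3820
  age 14: 0.143 × 4 = 0.5720
  age 15: 0.095 × 13 = 1.2350
  age 16: 0.076 × 15 = 1.1400
R₀ = 0.0000 + 7.3100 + 3.0840 + 5.3820 + 0.5720 + 1.2350 + 1.1400 = 18.7230

18.723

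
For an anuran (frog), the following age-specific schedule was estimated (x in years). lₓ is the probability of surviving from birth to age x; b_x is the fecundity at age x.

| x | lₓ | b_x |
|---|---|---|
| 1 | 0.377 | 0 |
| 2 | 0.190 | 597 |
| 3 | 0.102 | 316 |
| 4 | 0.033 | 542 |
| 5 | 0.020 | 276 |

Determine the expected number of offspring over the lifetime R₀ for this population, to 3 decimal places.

R₀ = Σ lₓ b_x:
  age 1: 0.377 × 0 = 0.0000
  age 2: 0.190 × 597 = 113.4300
  age 3: 0.102 × 316 = 32.2320
  age 4: 0.033 × 542 = 17.8860
  age 5: 0.020 × 276 = 5.5200
R₀ = 0.0000 + 113.4300 + 32.2320 + 17.8860 + 5.5200 = 169.0680

169.068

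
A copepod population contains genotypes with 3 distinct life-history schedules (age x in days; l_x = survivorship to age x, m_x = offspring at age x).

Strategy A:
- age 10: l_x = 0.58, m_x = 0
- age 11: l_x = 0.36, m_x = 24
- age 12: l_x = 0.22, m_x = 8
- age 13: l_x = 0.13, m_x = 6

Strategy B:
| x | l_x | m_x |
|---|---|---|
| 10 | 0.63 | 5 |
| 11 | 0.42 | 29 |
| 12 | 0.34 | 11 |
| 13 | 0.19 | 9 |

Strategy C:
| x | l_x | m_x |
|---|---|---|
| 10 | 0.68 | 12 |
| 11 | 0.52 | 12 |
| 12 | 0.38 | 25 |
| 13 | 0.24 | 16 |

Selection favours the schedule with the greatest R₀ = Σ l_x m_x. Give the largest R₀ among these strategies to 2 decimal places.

Strategy A: R₀ = 0.58×0 + 0.36×24 + 0.22×8 + 0.13×6 = 11.1800
Strategy B: R₀ = 0.63×5 + 0.42×29 + 0.34×11 + 0.19×9 = 20.7800
Strategy C: R₀ = 0.68×12 + 0.52×12 + 0.38×25 + 0.24×16 = 27.7400
Highest R₀: strategy C with 27.7400.

27.74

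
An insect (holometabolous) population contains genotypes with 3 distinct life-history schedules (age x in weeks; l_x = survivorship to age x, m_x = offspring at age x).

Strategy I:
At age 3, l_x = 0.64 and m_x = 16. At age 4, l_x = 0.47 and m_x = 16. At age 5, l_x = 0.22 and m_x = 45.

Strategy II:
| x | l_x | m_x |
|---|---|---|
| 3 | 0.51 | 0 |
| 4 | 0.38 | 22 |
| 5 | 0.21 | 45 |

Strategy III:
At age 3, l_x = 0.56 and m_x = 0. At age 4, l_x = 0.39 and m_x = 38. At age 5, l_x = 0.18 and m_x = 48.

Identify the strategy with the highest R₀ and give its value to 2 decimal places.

27.66

Strategy I: R₀ = 0.64×16 + 0.47×16 + 0.22×45 = 27.6600
Strategy II: R₀ = 0.51×0 + 0.38×22 + 0.21×45 = 17.8100
Strategy III: R₀ = 0.56×0 + 0.39×38 + 0.18×48 = 23.4600
Highest R₀: strategy I with 27.6600.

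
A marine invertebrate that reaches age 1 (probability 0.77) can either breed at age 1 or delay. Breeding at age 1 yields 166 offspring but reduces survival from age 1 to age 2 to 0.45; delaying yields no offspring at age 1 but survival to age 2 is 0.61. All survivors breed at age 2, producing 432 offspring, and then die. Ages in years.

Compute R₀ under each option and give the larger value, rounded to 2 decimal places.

277.51

breed at age 1: R₀ = 0.77 × (166 + 0.45 × 432) = 0.77 × 360.4000 = 277.5080
delay to age 2: R₀ = 0.77 × (0.61 × 432) = 0.77 × 263.5200 = 202.9104
Higher: breed at age 1 (277.5080).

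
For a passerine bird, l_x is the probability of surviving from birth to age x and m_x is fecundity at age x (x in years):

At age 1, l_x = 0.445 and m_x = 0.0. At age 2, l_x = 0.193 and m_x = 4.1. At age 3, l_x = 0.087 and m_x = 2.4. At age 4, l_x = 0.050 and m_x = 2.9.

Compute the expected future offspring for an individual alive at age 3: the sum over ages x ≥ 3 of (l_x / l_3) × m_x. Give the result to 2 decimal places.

4.07

l_3 = 0.087. Conditional survival from age 3 to x is l_x / l_3.
  x=3: (0.087/0.087) × 2.4 = 2.4000
  x=4: (0.050/0.087) × 2.9 = 1.6667
Sum = 2.4000 + 1.6667 = 4.0667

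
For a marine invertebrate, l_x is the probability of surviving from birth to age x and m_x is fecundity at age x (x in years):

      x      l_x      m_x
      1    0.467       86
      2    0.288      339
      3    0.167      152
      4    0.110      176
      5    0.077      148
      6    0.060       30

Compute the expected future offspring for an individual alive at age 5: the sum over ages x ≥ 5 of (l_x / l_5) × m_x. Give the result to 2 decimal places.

l_5 = 0.077. Conditional survival from age 5 to x is l_x / l_5.
  x=5: (0.077/0.077) × 148 = 148.0000
  x=6: (0.060/0.077) × 30 = 23.3766
Sum = 148.0000 + 23.3766 = 171.3766

171.38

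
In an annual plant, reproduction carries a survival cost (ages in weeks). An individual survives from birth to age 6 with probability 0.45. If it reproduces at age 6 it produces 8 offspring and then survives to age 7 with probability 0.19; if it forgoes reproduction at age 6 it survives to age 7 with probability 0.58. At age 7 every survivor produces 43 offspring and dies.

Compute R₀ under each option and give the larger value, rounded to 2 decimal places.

breed at age 6: R₀ = 0.45 × (8 + 0.19 × 43) = 0.45 × 16.1700 = 7.2765
delay to age 7: R₀ = 0.45 × (0.58 × 43) = 0.45 × 24.9400 = 11.2230
Higher: delay to age 7 (11.2230).

11.22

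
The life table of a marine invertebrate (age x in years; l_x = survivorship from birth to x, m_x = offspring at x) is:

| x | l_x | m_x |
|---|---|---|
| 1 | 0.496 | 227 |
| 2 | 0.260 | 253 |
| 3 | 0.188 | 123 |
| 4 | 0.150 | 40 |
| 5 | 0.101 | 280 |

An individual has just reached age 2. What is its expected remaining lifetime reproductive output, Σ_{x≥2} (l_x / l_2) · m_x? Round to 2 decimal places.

473.78

l_2 = 0.260. Conditional survival from age 2 to x is l_x / l_2.
  x=2: (0.260/0.260) × 253 = 253.0000
  x=3: (0.188/0.260) × 123 = 88.9385
  x=4: (0.150/0.260) × 40 = 23.0769
  x=5: (0.101/0.260) × 280 = 108.7692
Sum = 253.0000 + 88.9385 + 23.0769 + 108.7692 = 473.7846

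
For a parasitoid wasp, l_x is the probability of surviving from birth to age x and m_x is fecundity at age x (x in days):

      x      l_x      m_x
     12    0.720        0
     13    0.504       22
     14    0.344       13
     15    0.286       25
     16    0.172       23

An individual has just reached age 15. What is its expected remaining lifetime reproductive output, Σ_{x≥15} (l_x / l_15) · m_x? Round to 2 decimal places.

38.83

l_15 = 0.286. Conditional survival from age 15 to x is l_x / l_15.
  x=15: (0.286/0.286) × 25 = 25.0000
  x=16: (0.172/0.286) × 23 = 13.8322
Sum = 25.0000 + 13.8322 = 38.8322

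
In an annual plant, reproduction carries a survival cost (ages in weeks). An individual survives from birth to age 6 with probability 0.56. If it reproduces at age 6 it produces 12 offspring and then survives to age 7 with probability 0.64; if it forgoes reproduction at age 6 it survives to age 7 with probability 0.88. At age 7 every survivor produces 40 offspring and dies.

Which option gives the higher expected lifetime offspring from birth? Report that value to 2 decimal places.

breed at age 6: R₀ = 0.56 × (12 + 0.64 × 40) = 0.56 × 37.6000 = 21.0560
delay to age 7: R₀ = 0.56 × (0.88 × 40) = 0.56 × 35.2000 = 19.7120
Higher: breed at age 6 (21.0560).

21.06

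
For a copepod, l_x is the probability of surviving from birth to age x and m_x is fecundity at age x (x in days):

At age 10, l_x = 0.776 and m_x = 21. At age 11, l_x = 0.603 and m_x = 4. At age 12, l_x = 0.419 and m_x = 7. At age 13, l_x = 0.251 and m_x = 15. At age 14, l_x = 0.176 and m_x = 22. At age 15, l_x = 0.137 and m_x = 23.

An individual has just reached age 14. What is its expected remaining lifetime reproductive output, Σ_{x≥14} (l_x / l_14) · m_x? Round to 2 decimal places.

l_14 = 0.176. Conditional survival from age 14 to x is l_x / l_14.
  x=14: (0.176/0.176) × 22 = 22.0000
  x=15: (0.137/0.176) × 23 = 17.9034
Sum = 22.0000 + 17.9034 = 39.9034

39.90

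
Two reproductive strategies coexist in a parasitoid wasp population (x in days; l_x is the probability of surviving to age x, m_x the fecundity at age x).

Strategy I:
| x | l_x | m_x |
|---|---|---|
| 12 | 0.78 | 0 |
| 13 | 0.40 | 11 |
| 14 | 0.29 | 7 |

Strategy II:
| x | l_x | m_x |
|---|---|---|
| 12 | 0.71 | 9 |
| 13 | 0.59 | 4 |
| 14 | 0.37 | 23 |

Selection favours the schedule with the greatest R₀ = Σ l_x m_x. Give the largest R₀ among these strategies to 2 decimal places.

17.26

Strategy I: R₀ = 0.78×0 + 0.40×11 + 0.29×7 = 6.4300
Strategy II: R₀ = 0.71×9 + 0.59×4 + 0.37×23 = 17.2600
Highest R₀: strategy II with 17.2600.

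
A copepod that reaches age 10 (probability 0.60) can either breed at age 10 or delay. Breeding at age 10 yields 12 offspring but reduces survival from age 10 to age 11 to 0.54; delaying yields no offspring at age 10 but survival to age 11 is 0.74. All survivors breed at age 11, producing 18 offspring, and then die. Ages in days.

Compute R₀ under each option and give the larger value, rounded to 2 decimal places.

13.03

breed at age 10: R₀ = 0.60 × (12 + 0.54 × 18) = 0.60 × 21.7200 = 13.0320
delay to age 11: R₀ = 0.60 × (0.74 × 18) = 0.60 × 13.3200 = 7.9920
Higher: breed at age 10 (13.0320).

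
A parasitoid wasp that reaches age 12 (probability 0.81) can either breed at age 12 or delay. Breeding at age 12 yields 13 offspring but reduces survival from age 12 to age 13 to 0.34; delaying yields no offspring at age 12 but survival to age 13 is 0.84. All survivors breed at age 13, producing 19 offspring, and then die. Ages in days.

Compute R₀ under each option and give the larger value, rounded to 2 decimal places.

15.76

breed at age 12: R₀ = 0.81 × (13 + 0.34 × 19) = 0.81 × 19.4600 = 15.7626
delay to age 13: R₀ = 0.81 × (0.84 × 19) = 0.81 × 15.9600 = 12.9276
Higher: breed at age 12 (15.7626).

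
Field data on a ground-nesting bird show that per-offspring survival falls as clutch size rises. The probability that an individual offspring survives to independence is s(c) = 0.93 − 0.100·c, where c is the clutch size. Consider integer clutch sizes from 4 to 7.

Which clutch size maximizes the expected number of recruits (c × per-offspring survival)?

5

Expected recruits = c × s(c):
  c=4: 4 × 0.530 = 2.120
  c=5: 5 × 0.430 = 2.150
  c=6: 6 × 0.330 = 1.980
  c=7: 7 × 0.230 = 1.610
Maximum at c = 5 (2.150 recruits).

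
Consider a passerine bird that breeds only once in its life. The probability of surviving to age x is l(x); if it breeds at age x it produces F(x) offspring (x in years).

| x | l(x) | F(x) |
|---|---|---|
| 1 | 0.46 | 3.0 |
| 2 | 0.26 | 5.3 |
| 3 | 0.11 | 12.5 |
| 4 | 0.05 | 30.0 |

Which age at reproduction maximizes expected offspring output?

Expected offspring if breeding at age x = l(x) × F(x):
  age 1: 0.46 × 3.0 = 1.380
  age 2: 0.26 × 5.3 = 1.378
  age 3: 0.11 × 12.5 = 1.375
  age 4: 0.05 × 30.0 = 1.500
Maximum at age 4 (1.500).

4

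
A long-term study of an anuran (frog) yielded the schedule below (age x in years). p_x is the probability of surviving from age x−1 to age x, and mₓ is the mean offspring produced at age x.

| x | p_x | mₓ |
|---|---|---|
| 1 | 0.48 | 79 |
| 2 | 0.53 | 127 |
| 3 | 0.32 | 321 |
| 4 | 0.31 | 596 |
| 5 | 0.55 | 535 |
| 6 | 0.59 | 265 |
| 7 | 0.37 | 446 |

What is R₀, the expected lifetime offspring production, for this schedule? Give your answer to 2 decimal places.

122.35

Survivorship from birth: l_x = p_1·p_2·…·p_x.
  l_1 = 0.48000
  l_2 = 0.25440
  l_3 = 0.08141
  l_4 = 0.02524
  l_5 = 0.01388
  l_6 = 0.00819
  l_7 = 0.00303
R₀ = Σ l_x mₓ:
  age 1: 0.48000 × 79 = 37.9200
  age 2: 0.25440 × 127 = 32.3088
  age 3: 0.08141 × 321 = 26.1326
  age 4: 0.02524 × 596 = 15.0430
  age 5: 0.01388 × 535 = 7.4258
  age 6: 0.00819 × 265 = 2.1704
  age 7: 0.00303 × 446 = 1.3514
R₀ = 37.9200 + 32.3088 + 26.1326 + 15.0430 + 7.4258 + 2.1704 + 1.3514 = 122.3520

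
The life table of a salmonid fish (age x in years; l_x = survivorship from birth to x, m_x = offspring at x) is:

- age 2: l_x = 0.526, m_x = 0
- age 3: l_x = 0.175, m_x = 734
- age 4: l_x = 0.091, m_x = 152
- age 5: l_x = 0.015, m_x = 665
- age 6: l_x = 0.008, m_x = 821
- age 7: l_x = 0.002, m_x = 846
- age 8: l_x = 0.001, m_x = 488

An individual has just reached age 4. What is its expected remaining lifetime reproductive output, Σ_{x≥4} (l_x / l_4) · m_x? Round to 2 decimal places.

l_4 = 0.091. Conditional survival from age 4 to x is l_x / l_4.
  x=4: (0.091/0.091) × 152 = 152.0000
  x=5: (0.015/0.091) × 665 = 109.6154
  x=6: (0.008/0.091) × 821 = 72.1758
  x=7: (0.002/0.091) × 846 = 18.5934
  x=8: (0.001/0.091) × 488 = 5.3626
Sum = 152.0000 + 109.6154 + 72.1758 + 18.5934 + 5.3626 = 357.7473

357.75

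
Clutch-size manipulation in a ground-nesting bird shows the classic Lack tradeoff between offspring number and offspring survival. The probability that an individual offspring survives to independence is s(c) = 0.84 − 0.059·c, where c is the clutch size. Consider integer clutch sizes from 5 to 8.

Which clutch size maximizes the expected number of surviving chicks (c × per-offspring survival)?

7

Expected surviving chicks = c × s(c):
  c=5: 5 × 0.545 = 2.725
  c=6: 6 × 0.486 = 2.916
  c=7: 7 × 0.427 = 2.989
  c=8: 8 × 0.368 = 2.944
Maximum at c = 7 (2.989 surviving chicks).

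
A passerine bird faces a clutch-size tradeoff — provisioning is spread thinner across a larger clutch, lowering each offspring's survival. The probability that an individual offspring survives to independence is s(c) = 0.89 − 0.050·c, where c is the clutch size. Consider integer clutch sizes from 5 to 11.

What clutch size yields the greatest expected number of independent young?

9

Expected independent young = c × s(c):
  c=5: 5 × 0.640 = 3.200
  c=6: 6 × 0.590 = 3.540
  c=7: 7 × 0.540 = 3.780
  c=8: 8 × 0.490 = 3.920
  c=9: 9 × 0.440 = 3.960
  c=10: 10 × 0.390 = 3.900
  c=11: 11 × 0.340 = 3.740
Maximum at c = 9 (3.960 independent young).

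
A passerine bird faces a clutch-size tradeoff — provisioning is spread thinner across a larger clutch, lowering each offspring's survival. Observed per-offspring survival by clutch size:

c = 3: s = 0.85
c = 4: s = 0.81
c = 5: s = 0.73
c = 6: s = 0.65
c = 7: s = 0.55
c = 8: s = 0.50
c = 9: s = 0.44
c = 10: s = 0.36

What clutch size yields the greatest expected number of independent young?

Expected independent young = c × s(c):
  c=3: 3 × 0.85 = 2.550
  c=4: 4 × 0.81 = 3.240
  c=5: 5 × 0.73 = 3.650
  c=6: 6 × 0.65 = 3.900
  c=7: 7 × 0.55 = 3.850
  c=8: 8 × 0.50 = 4.000
  c=9: 9 × 0.44 = 3.960
  c=10: 10 × 0.36 = 3.600
Maximum at c = 8 (4.000 independent young).

8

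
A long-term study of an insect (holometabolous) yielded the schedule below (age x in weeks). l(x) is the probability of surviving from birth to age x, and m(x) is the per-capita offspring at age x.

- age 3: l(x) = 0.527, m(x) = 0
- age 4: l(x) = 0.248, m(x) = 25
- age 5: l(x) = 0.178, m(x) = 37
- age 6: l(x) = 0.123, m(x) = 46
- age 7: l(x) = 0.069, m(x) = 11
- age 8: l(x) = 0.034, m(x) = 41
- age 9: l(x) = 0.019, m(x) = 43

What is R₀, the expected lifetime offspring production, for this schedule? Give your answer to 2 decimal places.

R₀ = Σ l(x) m(x):
  age 3: 0.527 × 0 = 0.0000
  age 4: 0.248 × 25 = 6.2000
  age 5: 0.178 × 37 = 6.5860
  age 6: 0.123 × 46 = 5.6580
  age 7: 0.069 × 11 = 0.7590
  age 8: 0.034 × 41 = 1.3940
  age 9: 0.019 × 43 = 0.8170
R₀ = 0.0000 + 6.2000 + 6.5860 + 5.6580 + 0.7590 + 1.3940 + 0.8170 = 21.4140

21.41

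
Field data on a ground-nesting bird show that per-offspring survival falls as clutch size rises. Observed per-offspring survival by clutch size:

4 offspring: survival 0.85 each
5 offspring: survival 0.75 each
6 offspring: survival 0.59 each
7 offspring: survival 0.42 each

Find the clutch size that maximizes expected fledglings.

Expected fledglings = c × s(c):
  c=4: 4 × 0.85 = 3.400
  c=5: 5 × 0.75 = 3.750
  c=6: 6 × 0.59 = 3.540
  c=7: 7 × 0.42 = 2.940
Maximum at c = 5 (3.750 fledglings).

5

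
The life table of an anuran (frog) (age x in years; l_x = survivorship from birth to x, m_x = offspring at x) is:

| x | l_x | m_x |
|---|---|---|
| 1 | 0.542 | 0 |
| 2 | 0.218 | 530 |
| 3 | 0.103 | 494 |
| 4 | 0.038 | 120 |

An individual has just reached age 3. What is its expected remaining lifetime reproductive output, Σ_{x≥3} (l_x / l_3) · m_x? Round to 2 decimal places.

538.27

l_3 = 0.103. Conditional survival from age 3 to x is l_x / l_3.
  x=3: (0.103/0.103) × 494 = 494.0000
  x=4: (0.038/0.103) × 120 = 44.2718
Sum = 494.0000 + 44.2718 = 538.2718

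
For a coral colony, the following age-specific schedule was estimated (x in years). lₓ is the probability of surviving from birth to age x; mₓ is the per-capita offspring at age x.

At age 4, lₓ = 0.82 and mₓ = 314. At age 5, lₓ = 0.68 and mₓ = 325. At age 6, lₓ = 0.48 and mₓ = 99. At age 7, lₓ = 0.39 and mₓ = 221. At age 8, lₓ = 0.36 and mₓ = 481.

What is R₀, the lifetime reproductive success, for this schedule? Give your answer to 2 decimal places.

785.35

R₀ = Σ lₓ mₓ:
  age 4: 0.82 × 314 = 257.4800
  age 5: 0.68 × 325 = 221.0000
  age 6: 0.48 × 99 = 47.5200
  age 7: 0.39 × 221 = 86.1900
  age 8: 0.36 × 481 = 173.1600
R₀ = 257.4800 + 221.0000 + 47.5200 + 86.1900 + 173.1600 = 785.3500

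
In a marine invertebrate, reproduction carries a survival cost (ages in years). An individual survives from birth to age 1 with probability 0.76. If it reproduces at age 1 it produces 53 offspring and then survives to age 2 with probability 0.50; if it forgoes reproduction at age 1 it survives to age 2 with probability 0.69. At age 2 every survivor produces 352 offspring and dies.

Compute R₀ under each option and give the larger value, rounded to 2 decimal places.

breed at age 1: R₀ = 0.76 × (53 + 0.50 × 352) = 0.76 × 229.0000 = 174.0400
delay to age 2: R₀ = 0.76 × (0.69 × 352) = 0.76 × 242.8800 = 184.5888
Higher: delay to age 2 (184.5888).

184.59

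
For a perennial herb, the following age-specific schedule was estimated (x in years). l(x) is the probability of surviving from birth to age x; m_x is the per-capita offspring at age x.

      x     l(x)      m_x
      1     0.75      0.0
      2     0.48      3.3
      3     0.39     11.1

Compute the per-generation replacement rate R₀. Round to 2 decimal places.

R₀ = Σ l(x) m_x:
  age 1: 0.75 × 0.0 = 0.0000
  age 2: 0.48 × 3.3 = 1.5840
  age 3: 0.39 × 11.1 = 4.3290
R₀ = 0.0000 + 1.5840 + 4.3290 = 5.9130

5.91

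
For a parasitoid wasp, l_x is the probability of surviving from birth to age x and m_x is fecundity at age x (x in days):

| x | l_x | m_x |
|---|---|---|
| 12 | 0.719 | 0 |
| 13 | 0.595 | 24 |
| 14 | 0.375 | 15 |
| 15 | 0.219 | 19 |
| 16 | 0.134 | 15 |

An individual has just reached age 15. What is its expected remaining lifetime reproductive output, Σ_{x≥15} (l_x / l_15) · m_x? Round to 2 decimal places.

l_15 = 0.219. Conditional survival from age 15 to x is l_x / l_15.
  x=15: (0.219/0.219) × 19 = 19.0000
  x=16: (0.134/0.219) × 15 = 9.1781
Sum = 19.0000 + 9.1781 = 28.1781

28.18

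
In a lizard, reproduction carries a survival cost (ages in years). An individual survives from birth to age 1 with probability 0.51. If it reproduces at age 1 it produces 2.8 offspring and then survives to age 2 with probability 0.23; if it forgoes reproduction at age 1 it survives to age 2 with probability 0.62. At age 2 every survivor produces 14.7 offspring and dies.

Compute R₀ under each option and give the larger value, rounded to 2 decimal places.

4.65

breed at age 1: R₀ = 0.51 × (2.8 + 0.23 × 14.7) = 0.51 × 6.1810 = 3.1523
delay to age 2: R₀ = 0.51 × (0.62 × 14.7) = 0.51 × 9.1140 = 4.6481
Higher: delay to age 2 (4.6481).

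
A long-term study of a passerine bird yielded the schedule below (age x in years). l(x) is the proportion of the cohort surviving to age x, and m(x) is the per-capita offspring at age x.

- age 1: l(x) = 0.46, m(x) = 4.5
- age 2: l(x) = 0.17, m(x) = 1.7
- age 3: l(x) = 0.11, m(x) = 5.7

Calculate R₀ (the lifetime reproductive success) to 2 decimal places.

R₀ = Σ l(x) m(x):
  age 1: 0.46 × 4.5 = 2.0700
  age 2: 0.17 × 1.7 = 0.2890
  age 3: 0.11 × 5.7 = 0.6270
R₀ = 2.0700 + 0.2890 + 0.6270 = 2.9860

2.99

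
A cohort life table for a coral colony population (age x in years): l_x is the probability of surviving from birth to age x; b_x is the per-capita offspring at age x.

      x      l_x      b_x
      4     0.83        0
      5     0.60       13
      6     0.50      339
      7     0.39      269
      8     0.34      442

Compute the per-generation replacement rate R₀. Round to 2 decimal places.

432.49

R₀ = Σ l_x b_x:
  age 4: 0.83 × 0 = 0.0000
  age 5: 0.60 × 13 = 7.8000
  age 6: 0.50 × 339 = 169.5000
  age 7: 0.39 × 269 = 104.9100
  age 8: 0.34 × 442 = 150.2800
R₀ = 0.0000 + 7.8000 + 169.5000 + 104.9100 + 150.2800 = 432.4900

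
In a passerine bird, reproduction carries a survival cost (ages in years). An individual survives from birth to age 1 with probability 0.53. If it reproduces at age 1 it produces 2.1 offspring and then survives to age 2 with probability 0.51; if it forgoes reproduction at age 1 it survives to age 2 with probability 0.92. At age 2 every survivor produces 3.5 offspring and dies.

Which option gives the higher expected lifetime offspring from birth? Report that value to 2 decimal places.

2.06

breed at age 1: R₀ = 0.53 × (2.1 + 0.51 × 3.5) = 0.53 × 3.8850 = 2.0591
delay to age 2: R₀ = 0.53 × (0.92 × 3.5) = 0.53 × 3.2200 = 1.7066
Higher: breed at age 1 (2.0591).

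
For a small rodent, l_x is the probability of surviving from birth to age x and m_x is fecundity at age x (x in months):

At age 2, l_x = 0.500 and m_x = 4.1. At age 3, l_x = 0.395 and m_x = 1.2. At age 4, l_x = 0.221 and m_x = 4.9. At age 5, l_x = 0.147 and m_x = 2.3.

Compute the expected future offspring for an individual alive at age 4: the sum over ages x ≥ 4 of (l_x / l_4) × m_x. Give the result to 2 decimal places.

6.43

l_4 = 0.221. Conditional survival from age 4 to x is l_x / l_4.
  x=4: (0.221/0.221) × 4.9 = 4.9000
  x=5: (0.147/0.221) × 2.3 = 1.5299
Sum = 4.9000 + 1.5299 = 6.4299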